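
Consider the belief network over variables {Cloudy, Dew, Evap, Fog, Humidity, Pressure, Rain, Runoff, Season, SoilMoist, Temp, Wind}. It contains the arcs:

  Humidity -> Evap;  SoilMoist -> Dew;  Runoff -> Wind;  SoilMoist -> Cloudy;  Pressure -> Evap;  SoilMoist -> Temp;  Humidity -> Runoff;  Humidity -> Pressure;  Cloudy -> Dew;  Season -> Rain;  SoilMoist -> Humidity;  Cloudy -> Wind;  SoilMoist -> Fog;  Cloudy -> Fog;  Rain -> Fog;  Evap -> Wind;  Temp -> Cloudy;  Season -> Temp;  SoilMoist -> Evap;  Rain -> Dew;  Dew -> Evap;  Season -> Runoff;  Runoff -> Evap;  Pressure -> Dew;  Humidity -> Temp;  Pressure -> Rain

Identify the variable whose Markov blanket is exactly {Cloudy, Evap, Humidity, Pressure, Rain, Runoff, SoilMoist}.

The target node must have every member of {Cloudy, Evap, Humidity, Pressure, Rain, Runoff, SoilMoist} as a parent, child, or co-parent, and no others.
Parents of Dew: Cloudy, Pressure, Rain, SoilMoist; children: Evap; co-parents: Humidity, Pressure, Runoff, SoilMoist.
These exactly cover the given set, so the node is Dew.

Dew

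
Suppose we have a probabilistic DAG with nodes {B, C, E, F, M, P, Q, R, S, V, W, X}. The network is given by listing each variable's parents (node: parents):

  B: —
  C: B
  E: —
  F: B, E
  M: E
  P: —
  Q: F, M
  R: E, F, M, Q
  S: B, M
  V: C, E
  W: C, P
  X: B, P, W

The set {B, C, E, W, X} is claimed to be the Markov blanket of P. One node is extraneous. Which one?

P's children: W, X.
Parents of P: none.
Other parents of P's children:
  W also has parent C.
  X also has parents B, W.
MB(P) = {B, C, W, X}.
E is neither a parent, child, nor co-parent of P, so it does not belong.

E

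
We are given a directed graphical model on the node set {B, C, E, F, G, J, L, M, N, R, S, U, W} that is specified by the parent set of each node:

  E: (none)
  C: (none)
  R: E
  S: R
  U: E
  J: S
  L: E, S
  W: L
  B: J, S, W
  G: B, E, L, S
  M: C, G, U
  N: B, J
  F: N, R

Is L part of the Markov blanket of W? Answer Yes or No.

L is a parent of W.
So L ∈ MB(W).

Yes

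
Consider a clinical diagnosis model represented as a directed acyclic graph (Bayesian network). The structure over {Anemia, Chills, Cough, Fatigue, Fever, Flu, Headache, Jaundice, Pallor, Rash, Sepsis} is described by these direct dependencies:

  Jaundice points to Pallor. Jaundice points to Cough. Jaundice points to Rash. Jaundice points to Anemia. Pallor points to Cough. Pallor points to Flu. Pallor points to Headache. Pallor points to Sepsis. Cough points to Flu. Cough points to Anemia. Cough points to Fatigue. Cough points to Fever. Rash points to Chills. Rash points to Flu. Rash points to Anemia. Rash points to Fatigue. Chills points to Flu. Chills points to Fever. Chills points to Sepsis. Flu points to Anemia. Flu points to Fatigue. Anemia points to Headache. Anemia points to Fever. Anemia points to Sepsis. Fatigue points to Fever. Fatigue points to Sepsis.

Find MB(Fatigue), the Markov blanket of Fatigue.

{Anemia, Chills, Cough, Fever, Flu, Pallor, Rash, Sepsis}

By definition, MB(Fatigue) is built from Fatigue's parents, Fatigue's children, and the co-parents of Fatigue.
Children of Fatigue: Fever, Sepsis.
Fatigue's parents: Cough, Flu, Rash.
For each child, the remaining parents (spouses of Fatigue):
  Fever: Anemia, Chills, Cough
  Sepsis: Anemia, Chills, Pallor
Union: {Cough, Flu, Rash} ∪ {Fever, Sepsis} ∪ {Anemia, Chills, Cough, Pallor} = {Anemia, Chills, Cough, Fever, Flu, Pallor, Rash, Sepsis}.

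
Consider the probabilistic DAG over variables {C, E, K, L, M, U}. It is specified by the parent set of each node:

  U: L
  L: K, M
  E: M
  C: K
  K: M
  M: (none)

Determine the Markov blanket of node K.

{C, L, M}

By definition, MB(K) is built from K's parents, K's children, and the co-parents of K.
Ch(K) = {C, L}.
K has parent M.
Parents of each child, excluding K:
  L: M
  C: —
Taking the union gives {C, L, M}.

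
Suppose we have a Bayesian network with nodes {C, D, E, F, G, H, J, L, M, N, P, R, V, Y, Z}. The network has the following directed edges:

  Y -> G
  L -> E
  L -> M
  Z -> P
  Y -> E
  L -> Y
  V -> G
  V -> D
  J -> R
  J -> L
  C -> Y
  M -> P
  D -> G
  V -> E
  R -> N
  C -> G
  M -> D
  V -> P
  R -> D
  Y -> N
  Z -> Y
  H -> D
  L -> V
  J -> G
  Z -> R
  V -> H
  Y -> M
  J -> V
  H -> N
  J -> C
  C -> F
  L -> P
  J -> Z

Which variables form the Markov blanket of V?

{C, D, E, G, H, J, L, M, P, R, Y, Z}

By definition, MB(V) is built from V's parents, V's children, and the co-parents of V.
V's parents: J, L.
Children of V: D, E, G, H, P.
For each child, the remaining parents (spouses of V):
  H: —
  E: L, Y
  D: H, M, R
  G: C, D, J, Y
  P: L, M, Z
Union: {J, L} ∪ {D, E, G, H, P} ∪ {C, D, H, J, L, M, R, Y, Z} = {C, D, E, G, H, J, L, M, P, R, Y, Z}.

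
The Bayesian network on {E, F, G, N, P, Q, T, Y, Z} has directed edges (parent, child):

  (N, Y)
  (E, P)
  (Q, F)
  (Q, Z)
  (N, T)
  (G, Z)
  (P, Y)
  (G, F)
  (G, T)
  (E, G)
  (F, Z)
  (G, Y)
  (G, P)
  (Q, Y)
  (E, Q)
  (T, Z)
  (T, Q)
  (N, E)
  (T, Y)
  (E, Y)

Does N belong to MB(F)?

No

F's parents: G, Q.
Ch(F) = {Z}.
Other parents of F's children:
  Z also has parents G, Q, T.
MB(F) = {G, Q, T, Z}; N is not in this set.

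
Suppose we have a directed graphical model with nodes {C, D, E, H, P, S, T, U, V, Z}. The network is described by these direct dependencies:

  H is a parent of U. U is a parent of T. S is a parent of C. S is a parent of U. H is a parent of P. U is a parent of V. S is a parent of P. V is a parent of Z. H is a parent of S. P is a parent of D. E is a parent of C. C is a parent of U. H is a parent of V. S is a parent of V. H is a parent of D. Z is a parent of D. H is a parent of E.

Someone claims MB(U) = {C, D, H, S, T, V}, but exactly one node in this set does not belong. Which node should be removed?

Parents of U: C, H, S.
U's children: T, V.
Other parents of U's children:
  V's other parents are H, S.
  T: no additional parents.
MB(U) = {C, H, S, T, V}.
D is neither a parent, child, nor co-parent of U, so it does not belong.

D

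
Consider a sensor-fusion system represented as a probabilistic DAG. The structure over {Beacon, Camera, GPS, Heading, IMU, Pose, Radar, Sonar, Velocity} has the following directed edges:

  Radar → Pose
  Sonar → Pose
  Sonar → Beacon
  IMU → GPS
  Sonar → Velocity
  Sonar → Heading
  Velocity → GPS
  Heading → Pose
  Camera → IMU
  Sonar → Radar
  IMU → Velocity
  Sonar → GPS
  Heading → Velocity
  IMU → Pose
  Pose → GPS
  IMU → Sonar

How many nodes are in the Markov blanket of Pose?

Ch(Pose) = {GPS}.
Pose has parents Heading, IMU, Radar, Sonar.
Other parents of Pose's children:
  GPS's other parents are IMU, Sonar, Velocity.
MB(Pose) = {GPS, Heading, IMU, Radar, Sonar, Velocity}, which has 6 nodes.

6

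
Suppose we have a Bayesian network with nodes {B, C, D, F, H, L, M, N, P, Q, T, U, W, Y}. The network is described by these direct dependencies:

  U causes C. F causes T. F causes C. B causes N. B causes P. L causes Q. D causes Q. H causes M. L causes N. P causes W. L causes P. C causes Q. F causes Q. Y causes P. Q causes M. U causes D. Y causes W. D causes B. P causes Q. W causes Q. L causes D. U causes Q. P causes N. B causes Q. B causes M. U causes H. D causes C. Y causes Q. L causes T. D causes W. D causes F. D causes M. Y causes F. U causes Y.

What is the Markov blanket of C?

{B, D, F, L, P, Q, U, W, Y}

C's parents: D, F, U.
C has child Q.
Parents of each child, excluding C:
  Q's other parents are B, D, F, L, P, U, W, Y.
MB(C) = {B, D, F, L, P, Q, U, W, Y}.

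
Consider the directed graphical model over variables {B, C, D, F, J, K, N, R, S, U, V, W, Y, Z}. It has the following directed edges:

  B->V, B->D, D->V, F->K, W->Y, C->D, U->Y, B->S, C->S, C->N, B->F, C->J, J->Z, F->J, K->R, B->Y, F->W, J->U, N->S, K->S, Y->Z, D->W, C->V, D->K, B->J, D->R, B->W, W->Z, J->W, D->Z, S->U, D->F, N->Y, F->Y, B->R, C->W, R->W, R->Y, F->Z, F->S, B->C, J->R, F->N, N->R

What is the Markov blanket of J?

Pa(J) = {B, C, F}.
Ch(J) = {R, U, W, Z}.
Co-parents of J (other parents of its children):
  R: B, D, K, N
  U: S
  W: B, C, D, F, R
  Z: D, F, W, Y
So the Markov blanket of J is {B, C, D, F, K, N, R, S, U, W, Y, Z}.

{B, C, D, F, K, N, R, S, U, W, Y, Z}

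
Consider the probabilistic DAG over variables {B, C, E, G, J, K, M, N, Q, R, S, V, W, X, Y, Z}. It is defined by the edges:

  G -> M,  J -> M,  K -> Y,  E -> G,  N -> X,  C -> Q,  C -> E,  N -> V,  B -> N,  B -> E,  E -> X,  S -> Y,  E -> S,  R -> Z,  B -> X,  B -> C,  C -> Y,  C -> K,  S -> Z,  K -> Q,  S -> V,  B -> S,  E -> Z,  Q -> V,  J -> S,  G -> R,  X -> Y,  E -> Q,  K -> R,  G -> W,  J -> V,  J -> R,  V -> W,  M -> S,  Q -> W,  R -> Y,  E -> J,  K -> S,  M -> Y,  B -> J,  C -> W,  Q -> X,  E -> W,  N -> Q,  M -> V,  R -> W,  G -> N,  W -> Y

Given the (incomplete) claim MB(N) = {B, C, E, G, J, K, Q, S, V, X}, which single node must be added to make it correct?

The Markov blanket of a node is its parents, its children, and the other parents of its children.
Parents of N: B, G.
Ch(N) = {Q, V, X}.
For each child, the remaining parents (spouses of N):
  Q: C, E, K
  V: J, M, Q, S
  X: B, E, Q
MB(N) = {B, C, E, G, J, K, M, Q, S, V, X}.
Comparing with the claimed set, M is missing.

M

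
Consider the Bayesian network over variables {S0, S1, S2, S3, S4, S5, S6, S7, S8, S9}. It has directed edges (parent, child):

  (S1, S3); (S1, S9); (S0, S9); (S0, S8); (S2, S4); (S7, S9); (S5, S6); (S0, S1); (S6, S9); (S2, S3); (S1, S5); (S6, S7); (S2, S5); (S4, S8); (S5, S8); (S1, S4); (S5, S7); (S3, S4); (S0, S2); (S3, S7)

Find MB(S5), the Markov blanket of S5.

{S0, S1, S2, S3, S4, S6, S7, S8}

Pa(S5) = {S1, S2}.
Ch(S5) = {S6, S7, S8}.
Other parents of S5's children:
  S6 has no other parent.
  S7 also has parents S3, S6.
  S8's other parents are S0, S4.
Taking the union gives {S0, S1, S2, S3, S4, S6, S7, S8}.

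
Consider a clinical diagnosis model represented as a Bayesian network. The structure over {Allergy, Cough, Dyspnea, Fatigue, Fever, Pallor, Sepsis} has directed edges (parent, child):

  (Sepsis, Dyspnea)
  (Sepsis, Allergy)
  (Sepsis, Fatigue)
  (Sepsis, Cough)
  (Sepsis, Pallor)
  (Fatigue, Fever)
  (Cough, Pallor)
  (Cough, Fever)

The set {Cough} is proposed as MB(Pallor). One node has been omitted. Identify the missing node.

A node's Markov blanket = Pa ∪ Ch ∪ (parents of Ch other than the node itself).
Pallor's parents: Cough, Sepsis.
Ch(Pallor) = {}.
Pallor has no children, so there are no co-parents.
MB(Pallor) = {Cough, Sepsis}.
Comparing with the claimed set, Sepsis is missing.

Sepsis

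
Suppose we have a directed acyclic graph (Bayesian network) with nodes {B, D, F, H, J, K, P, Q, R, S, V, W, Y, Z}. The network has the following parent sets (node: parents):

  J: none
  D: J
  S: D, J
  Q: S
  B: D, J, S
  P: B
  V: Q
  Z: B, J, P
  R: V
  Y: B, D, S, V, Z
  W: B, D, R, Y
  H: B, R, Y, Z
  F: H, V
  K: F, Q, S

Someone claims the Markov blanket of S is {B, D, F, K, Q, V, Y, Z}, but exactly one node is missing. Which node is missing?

Pa(S) = {D, J}.
Ch(S) = {B, K, Q, Y}.
Co-parents of S (other parents of its children):
  Q: —
  B: D, J
  Y: B, D, V, Z
  K: F, Q
MB(S) = {B, D, F, J, K, Q, V, Y, Z}.
Comparing with the claimed set, J is missing.

J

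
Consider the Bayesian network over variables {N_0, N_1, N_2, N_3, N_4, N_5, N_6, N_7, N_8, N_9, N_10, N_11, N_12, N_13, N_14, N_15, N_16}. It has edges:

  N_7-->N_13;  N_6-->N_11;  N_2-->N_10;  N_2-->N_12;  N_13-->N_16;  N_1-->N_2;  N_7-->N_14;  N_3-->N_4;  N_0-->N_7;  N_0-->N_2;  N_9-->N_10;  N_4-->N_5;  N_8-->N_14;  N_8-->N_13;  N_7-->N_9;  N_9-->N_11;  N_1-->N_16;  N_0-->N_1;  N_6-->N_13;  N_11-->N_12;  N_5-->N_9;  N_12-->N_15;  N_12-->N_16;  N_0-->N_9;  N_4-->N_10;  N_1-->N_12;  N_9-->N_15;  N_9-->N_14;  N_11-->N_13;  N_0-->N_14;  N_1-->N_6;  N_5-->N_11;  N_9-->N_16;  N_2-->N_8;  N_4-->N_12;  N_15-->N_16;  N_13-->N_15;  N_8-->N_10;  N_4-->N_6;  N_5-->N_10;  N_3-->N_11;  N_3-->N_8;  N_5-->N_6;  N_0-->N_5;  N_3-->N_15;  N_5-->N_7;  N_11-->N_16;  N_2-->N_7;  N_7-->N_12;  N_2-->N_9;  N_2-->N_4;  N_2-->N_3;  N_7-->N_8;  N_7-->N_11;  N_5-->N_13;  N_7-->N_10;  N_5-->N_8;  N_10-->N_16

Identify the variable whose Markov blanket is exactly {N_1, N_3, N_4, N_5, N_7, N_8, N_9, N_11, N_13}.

N_6

The target node must have every member of {N_1, N_3, N_4, N_5, N_7, N_8, N_9, N_11, N_13} as a parent, child, or co-parent, and no others.
Parents of N_6: N_1, N_4, N_5; children: N_11, N_13; co-parents: N_3, N_5, N_7, N_8, N_9, N_11.
These exactly cover the given set, so the node is N_6.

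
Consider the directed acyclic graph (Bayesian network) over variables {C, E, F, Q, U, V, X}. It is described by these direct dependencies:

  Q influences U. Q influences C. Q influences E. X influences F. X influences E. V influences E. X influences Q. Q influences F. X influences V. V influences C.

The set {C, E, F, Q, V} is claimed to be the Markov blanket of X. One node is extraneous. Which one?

Recall MB(v) = parents ∪ children ∪ spouses, where spouses are the other parents of v's children.
Pa(X) = {}.
X's children: E, F, Q, V.
Other parents of X's children:
  Q: no additional parents.
  parents(F) \ {X} = {Q}.
  V has no other parent.
  E's other parents are Q, V.
MB(X) = {E, F, Q, V}.
C is neither a parent, child, nor co-parent of X, so it does not belong.

C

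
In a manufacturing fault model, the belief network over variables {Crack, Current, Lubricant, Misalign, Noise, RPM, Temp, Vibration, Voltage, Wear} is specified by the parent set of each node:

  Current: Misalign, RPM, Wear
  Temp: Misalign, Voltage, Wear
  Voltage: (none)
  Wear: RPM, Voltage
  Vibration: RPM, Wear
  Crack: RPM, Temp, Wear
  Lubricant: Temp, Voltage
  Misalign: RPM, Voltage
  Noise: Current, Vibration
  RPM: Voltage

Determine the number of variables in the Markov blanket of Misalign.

5

Misalign has parents RPM, Voltage.
Ch(Misalign) = {Current, Temp}.
For each child, the remaining parents (spouses of Misalign):
  Current also has parents RPM, Wear.
  Temp's other parents are Voltage, Wear.
MB(Misalign) = {Current, RPM, Temp, Voltage, Wear}, which has 5 nodes.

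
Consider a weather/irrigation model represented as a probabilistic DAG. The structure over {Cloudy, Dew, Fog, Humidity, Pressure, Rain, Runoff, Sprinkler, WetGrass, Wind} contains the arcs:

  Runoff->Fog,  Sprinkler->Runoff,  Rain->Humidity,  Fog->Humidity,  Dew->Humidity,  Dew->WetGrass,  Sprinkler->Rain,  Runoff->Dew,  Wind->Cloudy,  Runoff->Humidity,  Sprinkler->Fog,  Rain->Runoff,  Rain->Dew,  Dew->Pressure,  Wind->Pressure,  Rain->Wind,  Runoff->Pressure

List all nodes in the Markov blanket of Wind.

{Cloudy, Dew, Pressure, Rain, Runoff}

The Markov blanket of a node is its parents, its children, and the other parents of its children.
Parents of Wind: Rain.
Ch(Wind) = {Cloudy, Pressure}.
Co-parents of Wind (other parents of its children):
  Pressure: Dew, Runoff
  Cloudy: —
Union: {Rain} ∪ {Cloudy, Pressure} ∪ {Dew, Runoff} = {Cloudy, Dew, Pressure, Rain, Runoff}.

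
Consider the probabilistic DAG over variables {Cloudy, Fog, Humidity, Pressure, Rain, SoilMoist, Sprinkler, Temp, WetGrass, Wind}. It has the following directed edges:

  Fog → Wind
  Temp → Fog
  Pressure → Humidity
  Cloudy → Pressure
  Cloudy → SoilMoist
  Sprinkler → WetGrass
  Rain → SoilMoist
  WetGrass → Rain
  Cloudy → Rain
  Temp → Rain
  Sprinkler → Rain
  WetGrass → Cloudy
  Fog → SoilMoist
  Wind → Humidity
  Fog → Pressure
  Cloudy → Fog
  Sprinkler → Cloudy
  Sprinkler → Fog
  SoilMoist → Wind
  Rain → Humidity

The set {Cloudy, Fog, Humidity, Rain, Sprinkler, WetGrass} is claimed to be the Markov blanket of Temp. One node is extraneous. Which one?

Humidity

By definition, MB(Temp) is built from Temp's parents, Temp's children, and the co-parents of Temp.
Pa(Temp) = {}.
Temp has children Fog, Rain.
Parents of each child, excluding Temp:
  parents(Fog) \ {Temp} = {Cloudy, Sprinkler}.
  parents(Rain) \ {Temp} = {Cloudy, Sprinkler, WetGrass}.
MB(Temp) = {Cloudy, Fog, Rain, Sprinkler, WetGrass}.
Humidity is neither a parent, child, nor co-parent of Temp, so it does not belong.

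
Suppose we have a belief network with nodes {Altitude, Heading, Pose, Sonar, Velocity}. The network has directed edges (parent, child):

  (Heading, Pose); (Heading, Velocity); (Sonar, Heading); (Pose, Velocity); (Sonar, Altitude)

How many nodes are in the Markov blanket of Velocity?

2

Velocity has parents Heading, Pose.
Velocity has no children.
With no children, Velocity has no spouses; the co-parent set is empty.
MB(Velocity) = {Heading, Pose}, which has 2 nodes.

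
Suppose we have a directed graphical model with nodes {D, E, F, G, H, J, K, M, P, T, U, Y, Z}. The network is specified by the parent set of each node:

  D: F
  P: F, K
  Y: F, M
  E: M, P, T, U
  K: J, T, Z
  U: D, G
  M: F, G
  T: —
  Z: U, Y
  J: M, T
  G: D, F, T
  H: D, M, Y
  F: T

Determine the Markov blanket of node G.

G has parents D, F, T.
G's children: M, U.
For each child, the remaining parents (spouses of G):
  U's other parent is D.
  M's other parent is F.
Union: {D, F, T} ∪ {M, U} ∪ {D, F} = {D, F, M, T, U}.

{D, F, M, T, U}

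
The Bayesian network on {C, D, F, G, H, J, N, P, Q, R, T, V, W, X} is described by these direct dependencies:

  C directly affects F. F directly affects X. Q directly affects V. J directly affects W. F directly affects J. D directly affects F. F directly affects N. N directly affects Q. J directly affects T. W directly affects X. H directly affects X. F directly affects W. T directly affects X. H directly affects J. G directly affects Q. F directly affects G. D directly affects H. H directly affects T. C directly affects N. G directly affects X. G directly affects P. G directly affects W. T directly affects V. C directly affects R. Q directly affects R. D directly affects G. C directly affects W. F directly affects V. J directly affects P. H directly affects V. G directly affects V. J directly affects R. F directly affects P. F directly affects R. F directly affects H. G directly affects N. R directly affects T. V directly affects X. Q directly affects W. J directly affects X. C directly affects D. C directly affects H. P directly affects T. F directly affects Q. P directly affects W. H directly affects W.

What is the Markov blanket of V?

{F, G, H, J, Q, T, W, X}

Recall MB(v) = parents ∪ children ∪ spouses, where spouses are the other parents of v's children.
Pa(V) = {F, G, H, Q, T}.
Ch(V) = {X}.
Co-parents of V (other parents of its children):
  X's other parents are F, G, H, J, T, W.
Union: {F, G, H, Q, T} ∪ {X} ∪ {F, G, H, J, T, W} = {F, G, H, J, Q, T, W, X}.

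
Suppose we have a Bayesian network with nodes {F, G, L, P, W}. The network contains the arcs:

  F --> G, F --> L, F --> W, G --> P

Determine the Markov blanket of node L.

L's parents: F.
L's children: none.
L has no children, so there are no co-parents.
Taking the union gives {F}.

{F}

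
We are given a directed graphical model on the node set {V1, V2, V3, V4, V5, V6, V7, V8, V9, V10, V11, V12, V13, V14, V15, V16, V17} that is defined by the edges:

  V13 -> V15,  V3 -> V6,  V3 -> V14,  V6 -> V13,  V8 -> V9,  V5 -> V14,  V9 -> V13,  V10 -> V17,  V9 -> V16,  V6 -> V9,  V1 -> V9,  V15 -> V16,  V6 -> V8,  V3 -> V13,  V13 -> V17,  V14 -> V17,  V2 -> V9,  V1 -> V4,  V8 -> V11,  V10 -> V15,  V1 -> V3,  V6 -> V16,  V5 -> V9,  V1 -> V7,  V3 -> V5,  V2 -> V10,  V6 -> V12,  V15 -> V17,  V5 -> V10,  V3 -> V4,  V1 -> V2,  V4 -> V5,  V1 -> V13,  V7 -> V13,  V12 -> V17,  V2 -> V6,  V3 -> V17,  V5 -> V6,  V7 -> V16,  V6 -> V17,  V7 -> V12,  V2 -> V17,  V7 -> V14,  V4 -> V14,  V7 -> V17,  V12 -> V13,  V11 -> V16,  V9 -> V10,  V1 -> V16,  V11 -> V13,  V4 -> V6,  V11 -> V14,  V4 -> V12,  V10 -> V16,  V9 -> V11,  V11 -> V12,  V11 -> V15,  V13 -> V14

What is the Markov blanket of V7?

{V1, V2, V3, V4, V5, V6, V9, V10, V11, V12, V13, V14, V15, V16, V17}

Pa(V7) = {V1}.
Ch(V7) = {V12, V13, V14, V16, V17}.
Co-parents of V7 (other parents of its children):
  V12 also has parents V4, V6, V11.
  parents(V13) \ {V7} = {V1, V3, V6, V9, V11, V12}.
  V14 also has parents V3, V4, V5, V11, V13.
  V16's other parents are V1, V6, V9, V10, V11, V15.
  V17's other parents are V2, V3, V6, V10, V12, V13, V14, V15.
Taking the union gives {V1, V2, V3, V4, V5, V6, V9, V10, V11, V12, V13, V14, V15, V16, V17}.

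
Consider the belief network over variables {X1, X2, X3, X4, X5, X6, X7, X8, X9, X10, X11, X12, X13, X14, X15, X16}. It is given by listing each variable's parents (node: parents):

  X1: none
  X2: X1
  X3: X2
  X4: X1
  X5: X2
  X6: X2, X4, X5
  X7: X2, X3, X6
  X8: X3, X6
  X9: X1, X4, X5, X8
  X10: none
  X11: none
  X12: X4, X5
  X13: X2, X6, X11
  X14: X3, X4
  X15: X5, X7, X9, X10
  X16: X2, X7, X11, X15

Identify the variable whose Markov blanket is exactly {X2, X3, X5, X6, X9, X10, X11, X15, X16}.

X7

The target node must have every member of {X2, X3, X5, X6, X9, X10, X11, X15, X16} as a parent, child, or co-parent, and no others.
Parents of X7: X2, X3, X6; children: X15, X16; co-parents: X2, X5, X9, X10, X11, X15.
These exactly cover the given set, so the node is X7.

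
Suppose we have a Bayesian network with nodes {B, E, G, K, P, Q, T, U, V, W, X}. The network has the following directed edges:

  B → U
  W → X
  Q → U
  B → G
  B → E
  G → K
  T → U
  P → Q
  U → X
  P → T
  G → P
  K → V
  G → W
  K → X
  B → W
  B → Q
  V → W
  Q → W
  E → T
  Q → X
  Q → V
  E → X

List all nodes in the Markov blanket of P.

{B, E, G, Q, T}

The Markov blanket of a node is its parents, its children, and the other parents of its children.
P has parent G.
P's children: Q, T.
Other parents of P's children:
  parents(Q) \ {P} = {B}.
  T also has parent E.
MB(P) = {B, E, G, Q, T}.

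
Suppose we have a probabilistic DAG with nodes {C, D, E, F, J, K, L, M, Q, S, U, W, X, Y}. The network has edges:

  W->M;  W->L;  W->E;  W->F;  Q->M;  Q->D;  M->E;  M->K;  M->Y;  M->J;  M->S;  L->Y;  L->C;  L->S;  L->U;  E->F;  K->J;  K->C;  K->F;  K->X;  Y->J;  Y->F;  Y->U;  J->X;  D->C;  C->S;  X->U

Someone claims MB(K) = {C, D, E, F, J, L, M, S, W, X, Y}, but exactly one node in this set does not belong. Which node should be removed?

The Markov blanket of a node is its parents, its children, and the other parents of its children.
Ch(K) = {C, F, J, X}.
Parents of K: M.
Parents of each child, excluding K:
  J's other parents are M, Y.
  C also has parents D, L.
  F also has parents E, W, Y.
  parents(X) \ {K} = {J}.
MB(K) = {C, D, E, F, J, L, M, W, X, Y}.
S is neither a parent, child, nor co-parent of K, so it does not belong.

S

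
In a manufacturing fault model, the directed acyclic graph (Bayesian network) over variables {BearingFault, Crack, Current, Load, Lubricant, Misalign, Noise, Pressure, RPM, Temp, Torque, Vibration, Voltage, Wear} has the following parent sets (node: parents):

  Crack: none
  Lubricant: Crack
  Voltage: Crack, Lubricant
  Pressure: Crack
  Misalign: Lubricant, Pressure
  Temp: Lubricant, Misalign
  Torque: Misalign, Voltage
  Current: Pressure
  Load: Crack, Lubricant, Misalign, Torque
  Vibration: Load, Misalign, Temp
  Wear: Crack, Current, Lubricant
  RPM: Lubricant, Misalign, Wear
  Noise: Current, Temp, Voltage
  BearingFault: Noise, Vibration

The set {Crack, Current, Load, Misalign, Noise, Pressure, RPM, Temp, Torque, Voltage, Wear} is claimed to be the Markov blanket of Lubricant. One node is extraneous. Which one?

The Markov blanket of a node is its parents, its children, and the other parents of its children.
Children of Lubricant: Load, Misalign, RPM, Temp, Voltage, Wear.
Lubricant's parents: Crack.
Other parents of Lubricant's children:
  Voltage: Crack
  Misalign: Pressure
  Temp: Misalign
  Load: Crack, Misalign, Torque
  Wear: Crack, Current
  RPM: Misalign, Wear
MB(Lubricant) = {Crack, Current, Load, Misalign, Pressure, RPM, Temp, Torque, Voltage, Wear}.
Noise is neither a parent, child, nor co-parent of Lubricant, so it does not belong.

Noise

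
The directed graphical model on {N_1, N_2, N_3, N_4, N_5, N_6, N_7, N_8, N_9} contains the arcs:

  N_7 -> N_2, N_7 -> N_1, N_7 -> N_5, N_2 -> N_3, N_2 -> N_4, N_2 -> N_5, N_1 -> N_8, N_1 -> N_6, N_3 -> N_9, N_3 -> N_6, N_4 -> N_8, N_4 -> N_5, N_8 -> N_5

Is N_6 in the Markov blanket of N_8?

No

Recall MB(v) = parents ∪ children ∪ spouses, where spouses are the other parents of v's children.
Pa(N_8) = {N_1, N_4}.
Ch(N_8) = {N_5}.
Co-parents of N_8 (other parents of its children):
  N_5: N_2, N_4, N_7
MB(N_8) = {N_1, N_2, N_4, N_5, N_7}; N_6 is not in this set.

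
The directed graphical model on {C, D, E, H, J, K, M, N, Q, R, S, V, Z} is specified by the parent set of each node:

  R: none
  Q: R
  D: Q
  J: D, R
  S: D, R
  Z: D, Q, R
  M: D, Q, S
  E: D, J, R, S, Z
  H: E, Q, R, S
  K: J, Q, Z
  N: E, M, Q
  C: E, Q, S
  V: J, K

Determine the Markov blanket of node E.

The Markov blanket of a node is its parents, its children, and the other parents of its children.
Children of E: C, H, N.
Parents of E: D, J, R, S, Z.
Co-parents of E (other parents of its children):
  H: Q, R, S
  N: M, Q
  C: Q, S
MB(E) = {C, D, H, J, M, N, Q, R, S, Z}.

{C, D, H, J, M, N, Q, R, S, Z}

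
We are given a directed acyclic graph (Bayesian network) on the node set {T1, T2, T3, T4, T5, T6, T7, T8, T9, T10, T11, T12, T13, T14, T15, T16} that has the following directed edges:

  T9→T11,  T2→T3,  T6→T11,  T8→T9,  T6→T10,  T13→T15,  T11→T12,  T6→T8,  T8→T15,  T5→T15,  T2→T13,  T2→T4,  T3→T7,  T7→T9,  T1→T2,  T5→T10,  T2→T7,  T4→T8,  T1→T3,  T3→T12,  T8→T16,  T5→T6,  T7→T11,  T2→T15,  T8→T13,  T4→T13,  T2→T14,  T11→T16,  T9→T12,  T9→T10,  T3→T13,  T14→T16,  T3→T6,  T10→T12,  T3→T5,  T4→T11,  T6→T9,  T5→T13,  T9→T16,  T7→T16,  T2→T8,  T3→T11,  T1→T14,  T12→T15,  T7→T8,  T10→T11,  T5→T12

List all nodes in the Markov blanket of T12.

{T2, T3, T5, T8, T9, T10, T11, T13, T15}

Parents of T12: T3, T5, T9, T10, T11.
Children of T12: T15.
For each child, the remaining parents (spouses of T12):
  parents(T15) \ {T12} = {T2, T5, T8, T13}.
So the Markov blanket of T12 is {T2, T3, T5, T8, T9, T10, T11, T13, T15}.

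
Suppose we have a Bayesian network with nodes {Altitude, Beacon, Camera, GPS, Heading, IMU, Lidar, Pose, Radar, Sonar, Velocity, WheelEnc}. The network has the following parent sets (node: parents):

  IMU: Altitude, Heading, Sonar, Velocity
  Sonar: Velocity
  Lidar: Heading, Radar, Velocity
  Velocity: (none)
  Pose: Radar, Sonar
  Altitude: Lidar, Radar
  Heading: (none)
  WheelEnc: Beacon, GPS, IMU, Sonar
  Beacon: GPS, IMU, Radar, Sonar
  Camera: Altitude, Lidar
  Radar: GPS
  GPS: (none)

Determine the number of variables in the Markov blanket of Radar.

A node's Markov blanket = Pa ∪ Ch ∪ (parents of Ch other than the node itself).
Ch(Radar) = {Altitude, Beacon, Lidar, Pose}.
Radar's parents: GPS.
Co-parents of Radar (other parents of its children):
  Lidar's other parents are Heading, Velocity.
  Altitude also has parent Lidar.
  parents(Beacon) \ {Radar} = {GPS, IMU, Sonar}.
  Pose's other parent is Sonar.
MB(Radar) = {Altitude, Beacon, GPS, Heading, IMU, Lidar, Pose, Sonar, Velocity}, which has 9 nodes.

9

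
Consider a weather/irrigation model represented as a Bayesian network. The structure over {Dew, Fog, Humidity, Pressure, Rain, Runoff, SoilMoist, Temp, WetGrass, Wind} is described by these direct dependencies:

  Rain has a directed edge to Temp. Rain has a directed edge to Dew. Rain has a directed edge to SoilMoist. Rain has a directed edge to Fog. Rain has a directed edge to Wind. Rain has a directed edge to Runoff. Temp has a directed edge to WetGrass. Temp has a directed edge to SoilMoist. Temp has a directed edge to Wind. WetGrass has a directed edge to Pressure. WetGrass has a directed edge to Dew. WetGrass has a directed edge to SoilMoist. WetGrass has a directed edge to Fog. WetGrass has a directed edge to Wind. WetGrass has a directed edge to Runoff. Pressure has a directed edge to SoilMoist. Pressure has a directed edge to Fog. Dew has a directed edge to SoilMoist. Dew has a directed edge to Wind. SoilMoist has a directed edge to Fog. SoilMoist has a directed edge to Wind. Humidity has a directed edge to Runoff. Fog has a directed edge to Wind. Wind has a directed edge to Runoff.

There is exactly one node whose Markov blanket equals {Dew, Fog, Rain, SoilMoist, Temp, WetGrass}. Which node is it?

Pressure

The target node must have every member of {Dew, Fog, Rain, SoilMoist, Temp, WetGrass} as a parent, child, or co-parent, and no others.
Parents of Pressure: WetGrass; children: Fog, SoilMoist; co-parents: Dew, Rain, SoilMoist, Temp, WetGrass.
These exactly cover the given set, so the node is Pressure.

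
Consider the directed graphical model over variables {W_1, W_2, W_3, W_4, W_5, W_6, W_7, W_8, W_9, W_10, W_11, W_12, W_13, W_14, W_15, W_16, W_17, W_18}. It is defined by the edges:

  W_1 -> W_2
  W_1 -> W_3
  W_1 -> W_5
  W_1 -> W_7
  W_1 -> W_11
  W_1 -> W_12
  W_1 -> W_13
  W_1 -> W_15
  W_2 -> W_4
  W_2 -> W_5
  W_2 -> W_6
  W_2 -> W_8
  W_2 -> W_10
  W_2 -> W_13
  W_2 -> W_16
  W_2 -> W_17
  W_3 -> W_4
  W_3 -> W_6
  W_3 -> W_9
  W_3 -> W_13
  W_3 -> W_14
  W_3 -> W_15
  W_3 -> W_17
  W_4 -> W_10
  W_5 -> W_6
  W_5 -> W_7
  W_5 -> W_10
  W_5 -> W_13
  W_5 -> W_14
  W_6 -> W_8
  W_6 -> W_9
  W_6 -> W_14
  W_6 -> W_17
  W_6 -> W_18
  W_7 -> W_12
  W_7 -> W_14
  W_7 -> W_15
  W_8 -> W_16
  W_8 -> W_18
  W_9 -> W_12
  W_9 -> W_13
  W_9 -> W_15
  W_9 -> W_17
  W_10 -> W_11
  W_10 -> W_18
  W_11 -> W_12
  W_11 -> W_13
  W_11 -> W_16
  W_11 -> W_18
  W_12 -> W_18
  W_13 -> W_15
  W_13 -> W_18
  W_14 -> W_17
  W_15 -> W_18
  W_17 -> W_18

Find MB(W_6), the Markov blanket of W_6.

{W_2, W_3, W_5, W_7, W_8, W_9, W_10, W_11, W_12, W_13, W_14, W_15, W_17, W_18}

W_6 has parents W_2, W_3, W_5.
W_6 has children W_8, W_9, W_14, W_17, W_18.
For each child, the remaining parents (spouses of W_6):
  W_8: W_2
  W_9: W_3
  W_14: W_3, W_5, W_7
  W_17: W_2, W_3, W_9, W_14
  W_18: W_8, W_10, W_11, W_12, W_13, W_15, W_17
So the Markov blanket of W_6 is {W_2, W_3, W_5, W_7, W_8, W_9, W_10, W_11, W_12, W_13, W_14, W_15, W_17, W_18}.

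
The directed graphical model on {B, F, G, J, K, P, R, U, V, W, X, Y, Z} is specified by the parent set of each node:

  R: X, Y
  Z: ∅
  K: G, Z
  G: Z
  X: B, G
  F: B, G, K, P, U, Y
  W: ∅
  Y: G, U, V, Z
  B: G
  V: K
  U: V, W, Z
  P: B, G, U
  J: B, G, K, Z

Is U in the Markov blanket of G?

Yes

U is a co-parent of G: both are parents of Y, P, F.
So U ∈ MB(G).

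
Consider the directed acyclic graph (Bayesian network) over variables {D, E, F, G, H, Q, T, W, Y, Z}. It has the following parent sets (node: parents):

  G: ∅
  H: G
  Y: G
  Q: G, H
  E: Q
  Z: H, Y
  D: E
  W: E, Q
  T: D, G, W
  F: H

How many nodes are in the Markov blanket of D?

Recall MB(v) = parents ∪ children ∪ spouses, where spouses are the other parents of v's children.
Pa(D) = {E}.
D's children: T.
Other parents of D's children:
  parents(T) \ {D} = {G, W}.
MB(D) = {E, G, T, W}, which has 4 nodes.

4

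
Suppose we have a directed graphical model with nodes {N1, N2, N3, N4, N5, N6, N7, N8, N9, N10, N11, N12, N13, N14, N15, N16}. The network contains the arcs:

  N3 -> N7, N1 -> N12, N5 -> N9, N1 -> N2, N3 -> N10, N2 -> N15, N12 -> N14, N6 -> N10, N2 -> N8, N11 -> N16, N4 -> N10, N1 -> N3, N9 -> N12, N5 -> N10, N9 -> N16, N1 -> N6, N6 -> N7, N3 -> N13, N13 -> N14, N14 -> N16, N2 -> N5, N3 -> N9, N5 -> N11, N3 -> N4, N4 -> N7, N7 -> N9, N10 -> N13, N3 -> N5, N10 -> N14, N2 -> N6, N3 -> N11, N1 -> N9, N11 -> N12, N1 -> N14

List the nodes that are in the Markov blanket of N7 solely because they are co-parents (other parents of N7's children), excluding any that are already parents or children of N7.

{N1, N5}

Children of N7: N9.
  N9 also has parents N1, N3, N5.
Excluding nodes already adjacent to N7 (N3, N4, N6, N9), the co-parent-only contribution is {N1, N5}.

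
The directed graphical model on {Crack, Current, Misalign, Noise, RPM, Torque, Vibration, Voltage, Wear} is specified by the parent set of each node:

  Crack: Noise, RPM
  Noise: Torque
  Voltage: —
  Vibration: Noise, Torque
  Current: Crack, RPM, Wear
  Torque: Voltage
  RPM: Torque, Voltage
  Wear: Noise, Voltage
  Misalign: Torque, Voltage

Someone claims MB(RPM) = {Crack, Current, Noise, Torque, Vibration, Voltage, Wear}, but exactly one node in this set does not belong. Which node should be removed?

Vibration

Pa(RPM) = {Torque, Voltage}.
RPM's children: Crack, Current.
Parents of each child, excluding RPM:
  Crack: Noise
  Current: Crack, Wear
MB(RPM) = {Crack, Current, Noise, Torque, Voltage, Wear}.
Vibration is neither a parent, child, nor co-parent of RPM, so it does not belong.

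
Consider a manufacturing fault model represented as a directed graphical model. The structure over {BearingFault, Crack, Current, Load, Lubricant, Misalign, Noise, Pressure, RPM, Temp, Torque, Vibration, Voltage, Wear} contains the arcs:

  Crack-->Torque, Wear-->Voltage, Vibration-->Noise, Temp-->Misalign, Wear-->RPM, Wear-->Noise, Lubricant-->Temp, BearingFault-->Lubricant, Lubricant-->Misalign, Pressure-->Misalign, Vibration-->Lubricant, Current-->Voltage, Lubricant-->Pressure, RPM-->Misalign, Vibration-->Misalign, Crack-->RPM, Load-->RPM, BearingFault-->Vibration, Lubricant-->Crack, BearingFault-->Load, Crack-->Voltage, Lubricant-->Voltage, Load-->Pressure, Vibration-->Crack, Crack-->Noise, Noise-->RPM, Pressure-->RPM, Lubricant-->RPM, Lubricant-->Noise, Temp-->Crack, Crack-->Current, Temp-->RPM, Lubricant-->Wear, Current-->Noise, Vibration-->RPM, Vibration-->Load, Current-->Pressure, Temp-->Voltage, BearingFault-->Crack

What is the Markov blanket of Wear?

{Crack, Current, Load, Lubricant, Noise, Pressure, RPM, Temp, Vibration, Voltage}

By definition, MB(Wear) is built from Wear's parents, Wear's children, and the co-parents of Wear.
Pa(Wear) = {Lubricant}.
Children of Wear: Noise, RPM, Voltage.
Co-parents of Wear (other parents of its children):
  Noise also has parents Crack, Current, Lubricant, Vibration.
  RPM also has parents Crack, Load, Lubricant, Noise, Pressure, Temp, Vibration.
  Voltage's other parents are Crack, Current, Lubricant, Temp.
Taking the union gives {Crack, Current, Load, Lubricant, Noise, Pressure, RPM, Temp, Vibration, Voltage}.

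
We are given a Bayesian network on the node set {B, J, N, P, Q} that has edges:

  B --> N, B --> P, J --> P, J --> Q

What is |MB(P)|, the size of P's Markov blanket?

2

By definition, MB(P) is built from P's parents, P's children, and the co-parents of P.
P has no children.
Parents of P: B, J.
With no children, P has no spouses; the co-parent set is empty.
MB(P) = {B, J}, which has 2 nodes.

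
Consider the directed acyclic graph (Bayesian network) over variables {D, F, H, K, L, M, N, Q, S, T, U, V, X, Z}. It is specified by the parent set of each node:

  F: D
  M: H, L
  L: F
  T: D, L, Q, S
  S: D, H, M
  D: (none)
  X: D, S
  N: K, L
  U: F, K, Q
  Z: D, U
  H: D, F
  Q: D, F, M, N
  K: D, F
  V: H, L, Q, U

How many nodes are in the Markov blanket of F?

8

Children of F: H, K, L, Q, U.
F's parents: D.
For each child, the remaining parents (spouses of F):
  H also has parent D.
  parents(K) \ {F} = {D}.
  L has no other parent.
  parents(Q) \ {F} = {D, M, N}.
  U also has parents K, Q.
MB(F) = {D, H, K, L, M, N, Q, U}, which has 8 nodes.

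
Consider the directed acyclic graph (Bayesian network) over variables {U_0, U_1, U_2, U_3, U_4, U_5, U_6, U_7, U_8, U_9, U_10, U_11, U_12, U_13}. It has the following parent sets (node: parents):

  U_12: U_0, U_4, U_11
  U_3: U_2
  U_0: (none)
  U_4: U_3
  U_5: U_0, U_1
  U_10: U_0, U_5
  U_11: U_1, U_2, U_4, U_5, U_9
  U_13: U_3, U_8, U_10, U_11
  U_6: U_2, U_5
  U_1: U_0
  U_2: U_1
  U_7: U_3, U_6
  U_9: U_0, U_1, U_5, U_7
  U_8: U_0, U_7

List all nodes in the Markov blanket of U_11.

{U_0, U_1, U_2, U_3, U_4, U_5, U_8, U_9, U_10, U_12, U_13}

The Markov blanket of a node is its parents, its children, and the other parents of its children.
U_11's parents: U_1, U_2, U_4, U_5, U_9.
U_11 has children U_12, U_13.
Other parents of U_11's children:
  parents(U_12) \ {U_11} = {U_0, U_4}.
  parents(U_13) \ {U_11} = {U_3, U_8, U_10}.
Taking the union gives {U_0, U_1, U_2, U_3, U_4, U_5, U_8, U_9, U_10, U_12, U_13}.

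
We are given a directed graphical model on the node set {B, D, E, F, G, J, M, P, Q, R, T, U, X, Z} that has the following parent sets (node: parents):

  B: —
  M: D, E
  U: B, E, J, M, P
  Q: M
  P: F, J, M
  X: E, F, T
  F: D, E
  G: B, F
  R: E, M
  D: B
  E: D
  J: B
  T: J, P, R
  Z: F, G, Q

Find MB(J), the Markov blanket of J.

{B, E, F, M, P, R, T, U}

J's parents: B.
J has children P, T, U.
Other parents of J's children:
  P: F, M
  T: P, R
  U: B, E, M, P
Taking the union gives {B, E, F, M, P, R, T, U}.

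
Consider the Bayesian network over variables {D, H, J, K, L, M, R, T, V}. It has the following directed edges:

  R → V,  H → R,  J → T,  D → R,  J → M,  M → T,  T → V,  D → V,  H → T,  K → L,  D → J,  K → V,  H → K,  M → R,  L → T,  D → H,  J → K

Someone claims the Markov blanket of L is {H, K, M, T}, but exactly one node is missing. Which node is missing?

J

Recall MB(v) = parents ∪ children ∪ spouses, where spouses are the other parents of v's children.
Pa(L) = {K}.
Children of L: T.
Parents of each child, excluding L:
  T: H, J, M
MB(L) = {H, J, K, M, T}.
Comparing with the claimed set, J is missing.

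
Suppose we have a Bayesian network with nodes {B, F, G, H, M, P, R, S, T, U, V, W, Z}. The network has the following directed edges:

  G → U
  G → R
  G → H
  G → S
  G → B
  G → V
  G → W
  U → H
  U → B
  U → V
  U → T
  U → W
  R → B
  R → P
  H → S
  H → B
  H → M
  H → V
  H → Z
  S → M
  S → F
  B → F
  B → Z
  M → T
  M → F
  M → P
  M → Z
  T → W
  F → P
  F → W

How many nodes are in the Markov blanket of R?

7

By definition, MB(R) is built from R's parents, R's children, and the co-parents of R.
Parents of R: G.
Children of R: B, P.
For each child, the remaining parents (spouses of R):
  parents(B) \ {R} = {G, H, U}.
  P's other parents are F, M.
MB(R) = {B, F, G, H, M, P, U}, which has 7 nodes.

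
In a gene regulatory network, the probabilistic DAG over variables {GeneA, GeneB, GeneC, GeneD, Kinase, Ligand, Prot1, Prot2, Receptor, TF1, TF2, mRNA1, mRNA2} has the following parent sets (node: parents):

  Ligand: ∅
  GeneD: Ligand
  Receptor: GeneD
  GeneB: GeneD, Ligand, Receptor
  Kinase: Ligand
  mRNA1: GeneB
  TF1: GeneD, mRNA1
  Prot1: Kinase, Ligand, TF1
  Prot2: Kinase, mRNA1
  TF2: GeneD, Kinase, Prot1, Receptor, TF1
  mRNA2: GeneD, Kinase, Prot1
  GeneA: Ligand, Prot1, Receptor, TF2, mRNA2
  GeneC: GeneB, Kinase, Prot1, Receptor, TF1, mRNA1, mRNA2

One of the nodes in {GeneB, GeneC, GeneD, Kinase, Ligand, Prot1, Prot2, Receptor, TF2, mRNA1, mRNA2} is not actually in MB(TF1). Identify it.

TF1's children: GeneC, Prot1, TF2.
TF1's parents: GeneD, mRNA1.
Parents of each child, excluding TF1:
  Prot1's other parents are Kinase, Ligand.
  TF2's other parents are GeneD, Kinase, Prot1, Receptor.
  GeneC's other parents are GeneB, Kinase, Prot1, Receptor, mRNA1, mRNA2.
MB(TF1) = {GeneB, GeneC, GeneD, Kinase, Ligand, Prot1, Receptor, TF2, mRNA1, mRNA2}.
Prot2 is neither a parent, child, nor co-parent of TF1, so it does not belong.

Prot2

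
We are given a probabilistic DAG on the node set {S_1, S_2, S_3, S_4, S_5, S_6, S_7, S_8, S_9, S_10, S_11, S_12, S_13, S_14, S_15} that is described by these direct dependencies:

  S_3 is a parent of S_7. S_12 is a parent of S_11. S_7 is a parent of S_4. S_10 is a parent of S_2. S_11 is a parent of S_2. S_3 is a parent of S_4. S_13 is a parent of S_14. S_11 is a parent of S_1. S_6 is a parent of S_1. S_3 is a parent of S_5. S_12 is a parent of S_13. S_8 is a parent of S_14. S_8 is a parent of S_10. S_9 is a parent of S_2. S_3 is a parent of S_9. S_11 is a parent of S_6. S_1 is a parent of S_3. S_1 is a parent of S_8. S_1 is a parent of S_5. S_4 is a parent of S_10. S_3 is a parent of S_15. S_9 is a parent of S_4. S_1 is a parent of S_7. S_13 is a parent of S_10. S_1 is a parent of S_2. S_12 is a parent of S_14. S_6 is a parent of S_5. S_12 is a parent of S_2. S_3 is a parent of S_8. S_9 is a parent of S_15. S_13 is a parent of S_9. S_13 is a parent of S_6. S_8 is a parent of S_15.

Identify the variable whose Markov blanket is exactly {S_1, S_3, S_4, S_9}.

S_7

The target node must have every member of {S_1, S_3, S_4, S_9} as a parent, child, or co-parent, and no others.
Parents of S_7: S_1, S_3; children: S_4; co-parents: S_3, S_9.
These exactly cover the given set, so the node is S_7.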